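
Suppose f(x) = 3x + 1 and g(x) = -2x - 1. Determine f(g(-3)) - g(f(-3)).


f(g(-3)) = 16
g(f(-3)) = 15
Difference = 1

1


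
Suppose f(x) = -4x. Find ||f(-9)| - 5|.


f(-9) = 36
|36| = 36
|36 - 5| = 31

31


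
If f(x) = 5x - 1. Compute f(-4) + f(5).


3


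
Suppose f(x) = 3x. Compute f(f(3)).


f(3) = 9
f(9) = 27

27


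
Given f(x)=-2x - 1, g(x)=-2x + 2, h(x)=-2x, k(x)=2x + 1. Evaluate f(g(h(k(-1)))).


k(-1) = -1
h(-1) = 2
g(2) = -2
f(-2) = 3

3


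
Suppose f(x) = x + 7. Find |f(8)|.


f(8) = 15
|15| = 15

15


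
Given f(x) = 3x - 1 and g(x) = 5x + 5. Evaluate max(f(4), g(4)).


f(4) = 11
g(4) = 25
max = 25

25


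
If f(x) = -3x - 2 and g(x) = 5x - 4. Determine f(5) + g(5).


f(5) = -17
g(5) = 21
Sum = 4

4


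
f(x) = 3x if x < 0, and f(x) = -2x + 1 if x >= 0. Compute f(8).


8 satisfies x >= 0
f(8) = -15

-15


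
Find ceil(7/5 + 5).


7/5 = 1.4
1.4 + 5 = 6.4
ceil(6.4) = 7

7


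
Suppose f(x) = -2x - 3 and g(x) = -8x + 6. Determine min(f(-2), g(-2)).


f(-2) = 1
g(-2) = 22
min = 1

1


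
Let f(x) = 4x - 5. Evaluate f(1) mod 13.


f(1) = -1
-1 mod 13 = 12

12


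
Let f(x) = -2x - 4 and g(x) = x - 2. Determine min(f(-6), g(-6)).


f(-6) = 8
g(-6) = -8
min = -8

-8


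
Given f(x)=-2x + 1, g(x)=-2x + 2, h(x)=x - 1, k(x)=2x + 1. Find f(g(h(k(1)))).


k(1) = 3
h(3) = 2
g(2) = -2
f(-2) = 5

5


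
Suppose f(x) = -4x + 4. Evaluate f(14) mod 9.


2


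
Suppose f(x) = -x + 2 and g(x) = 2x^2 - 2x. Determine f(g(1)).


g(1) = 0
f(0) = 2

2


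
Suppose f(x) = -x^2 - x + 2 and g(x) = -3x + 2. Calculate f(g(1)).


2


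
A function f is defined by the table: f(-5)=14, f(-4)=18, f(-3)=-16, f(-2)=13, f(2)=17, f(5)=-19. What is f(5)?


Reading from the table at x = 5

-19


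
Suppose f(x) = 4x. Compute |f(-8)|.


f(-8) = -32
|-32| = 32

32


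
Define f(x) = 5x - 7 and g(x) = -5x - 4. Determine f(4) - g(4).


f(4) = 13
g(4) = -24
Difference = 37

37


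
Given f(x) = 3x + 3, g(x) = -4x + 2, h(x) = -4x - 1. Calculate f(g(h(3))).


h(3) = -13
g(-13) = 54
f(54) = 165

165


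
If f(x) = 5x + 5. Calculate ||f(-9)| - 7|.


f(-9) = -40
|-40| = 40
|40 - 7| = 33

33


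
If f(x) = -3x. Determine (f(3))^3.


f(3) = -9
(-9)^3 = -729

-729


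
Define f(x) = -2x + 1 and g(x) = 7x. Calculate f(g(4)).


g(4) = 28
f(28) = -55

-55


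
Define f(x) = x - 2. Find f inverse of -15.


Solve x - 2 = -15
x = (-15 + 2) / 1 = -13

-13


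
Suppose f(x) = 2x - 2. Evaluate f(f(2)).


2


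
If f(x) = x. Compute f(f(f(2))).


f(2) = 2
f(2) = 2
f(2) = 2

2


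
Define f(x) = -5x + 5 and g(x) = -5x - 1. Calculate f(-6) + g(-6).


f(-6) = 35
g(-6) = 29
Sum = 64

64


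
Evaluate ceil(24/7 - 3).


1


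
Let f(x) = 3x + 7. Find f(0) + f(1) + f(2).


f(0) = 7
f(1) = 10
f(2) = 13
Sum = 30

30


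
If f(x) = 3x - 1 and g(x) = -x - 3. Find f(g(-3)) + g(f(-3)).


f(g(-3)) = -1
g(f(-3)) = 7
Sum = 6

6


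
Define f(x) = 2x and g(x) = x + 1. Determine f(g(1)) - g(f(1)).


f(g(1)) = 4
g(f(1)) = 3
Difference = 1

1


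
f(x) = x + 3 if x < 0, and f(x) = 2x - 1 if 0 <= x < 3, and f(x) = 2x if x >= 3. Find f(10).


20


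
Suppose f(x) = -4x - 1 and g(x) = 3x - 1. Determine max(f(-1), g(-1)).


3


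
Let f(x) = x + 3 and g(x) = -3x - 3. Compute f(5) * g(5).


f(5) = 8
g(5) = -18
Product = -144

-144


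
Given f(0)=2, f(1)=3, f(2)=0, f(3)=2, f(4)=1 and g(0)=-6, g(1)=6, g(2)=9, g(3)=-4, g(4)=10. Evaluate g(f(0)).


f(0) = 2
g(2) = 9

9


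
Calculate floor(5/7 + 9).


5/7 = 0.7143
0.7143 + 9 = 9.7143
floor(9.7143) = 9

9


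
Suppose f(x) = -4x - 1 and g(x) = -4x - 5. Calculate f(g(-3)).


g(-3) = 7
f(7) = -29

-29


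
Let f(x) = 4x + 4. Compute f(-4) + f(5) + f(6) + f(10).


f(-4) = -12
f(5) = 24
f(6) = 28
f(10) = 44
Sum = 84

84


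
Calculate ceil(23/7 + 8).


23/7 = 3.2857
3.2857 + 8 = 11.2857
ceil(11.2857) = 12

12


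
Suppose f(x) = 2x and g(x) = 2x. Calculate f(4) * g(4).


f(4) = 8
g(4) = 8
Product = 64

64


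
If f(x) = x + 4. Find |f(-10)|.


f(-10) = -6
|-6| = 6

6


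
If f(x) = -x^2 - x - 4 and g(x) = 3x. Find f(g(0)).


g(0) = 0
f(0) = (-1)*(0)^2 - 1*(0) - 4 = -4

-4


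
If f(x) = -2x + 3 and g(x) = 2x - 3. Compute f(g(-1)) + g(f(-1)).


f(g(-1)) = 13
g(f(-1)) = 7
Sum = 20

20


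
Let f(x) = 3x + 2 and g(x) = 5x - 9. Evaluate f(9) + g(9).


f(9) = 29
g(9) = 36
Sum = 65

65


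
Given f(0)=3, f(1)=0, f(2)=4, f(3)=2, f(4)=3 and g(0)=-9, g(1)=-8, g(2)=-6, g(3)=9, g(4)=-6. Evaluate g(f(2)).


f(2) = 4
g(4) = -6

-6


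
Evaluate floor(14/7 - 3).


14/7 = 2
2 - 3 = -1
floor(-1) = -1

-1


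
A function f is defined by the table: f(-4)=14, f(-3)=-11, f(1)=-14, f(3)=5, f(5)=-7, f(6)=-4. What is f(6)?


Reading from the table at x = 6

-4


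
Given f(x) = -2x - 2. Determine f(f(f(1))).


-14


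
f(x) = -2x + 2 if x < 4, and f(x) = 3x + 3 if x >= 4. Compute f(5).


5 satisfies x >= 4
f(5) = 18

18


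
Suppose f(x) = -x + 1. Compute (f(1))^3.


f(1) = 0
(0)^3 = 0

0


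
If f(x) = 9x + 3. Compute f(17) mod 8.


f(17) = 156
156 mod 8 = 4

4


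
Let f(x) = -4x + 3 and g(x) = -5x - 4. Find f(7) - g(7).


f(7) = -25
g(7) = -39
Difference = 14

14


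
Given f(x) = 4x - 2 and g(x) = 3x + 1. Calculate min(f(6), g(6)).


19


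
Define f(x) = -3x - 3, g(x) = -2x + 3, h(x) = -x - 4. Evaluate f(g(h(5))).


h(5) = -9
g(-9) = 21
f(21) = -66

-66


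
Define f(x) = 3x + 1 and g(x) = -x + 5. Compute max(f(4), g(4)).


f(4) = 13
g(4) = 1
max = 13

13


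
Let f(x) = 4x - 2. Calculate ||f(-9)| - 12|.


f(-9) = -38
|-38| = 38
|38 - 12| = 26

26


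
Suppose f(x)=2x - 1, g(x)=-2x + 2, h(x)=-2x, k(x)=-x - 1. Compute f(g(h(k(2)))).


k(2) = -3
h(-3) = 6
g(6) = -10
f(-10) = -21

-21


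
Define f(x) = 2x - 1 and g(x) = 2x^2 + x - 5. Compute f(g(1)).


g(1) = -2
f(-2) = -5

-5


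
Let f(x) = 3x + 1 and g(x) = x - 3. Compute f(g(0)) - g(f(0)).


f(g(0)) = -8
g(f(0)) = -2
Difference = -6

-6


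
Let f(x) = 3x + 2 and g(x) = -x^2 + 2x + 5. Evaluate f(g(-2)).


-7


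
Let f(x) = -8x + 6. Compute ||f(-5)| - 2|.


f(-5) = 46
|46| = 46
|46 - 2| = 44

44


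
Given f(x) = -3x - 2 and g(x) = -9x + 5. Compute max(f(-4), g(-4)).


f(-4) = 10
g(-4) = 41
max = 41

41


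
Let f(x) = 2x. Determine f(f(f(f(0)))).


f(0) = 0
f(0) = 0
f(0) = 0
f(0) = 0

0


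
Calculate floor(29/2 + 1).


29/2 = 14.5
14.5 + 1 = 15.5
floor(15.5) = 15

15


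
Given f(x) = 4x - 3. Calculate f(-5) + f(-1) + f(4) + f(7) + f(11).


f(-5) = -23
f(-1) = -7
f(4) = 13
f(7) = 25
f(11) = 41
Sum = 49

49


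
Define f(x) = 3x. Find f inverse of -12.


Solve 3x = -12
x = (-12) / 3 = -4

-4


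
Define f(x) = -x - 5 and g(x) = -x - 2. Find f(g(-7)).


-10


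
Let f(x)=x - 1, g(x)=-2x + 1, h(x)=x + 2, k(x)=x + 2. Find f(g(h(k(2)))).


-12


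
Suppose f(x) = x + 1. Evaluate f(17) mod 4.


f(17) = 18
18 mod 4 = 2

2


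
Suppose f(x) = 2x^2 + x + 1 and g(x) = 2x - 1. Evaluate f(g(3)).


56


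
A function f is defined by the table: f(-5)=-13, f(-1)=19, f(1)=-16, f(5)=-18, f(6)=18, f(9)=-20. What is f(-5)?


-13


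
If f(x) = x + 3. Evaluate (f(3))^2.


f(3) = 6
(6)^2 = 36

36


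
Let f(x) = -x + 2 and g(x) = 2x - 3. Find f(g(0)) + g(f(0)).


f(g(0)) = 5
g(f(0)) = 1
Sum = 6

6


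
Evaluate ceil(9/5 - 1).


9/5 = 1.8
1.8 - 1 = 0.8
ceil(0.8) = 1

1


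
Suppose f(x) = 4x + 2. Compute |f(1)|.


f(1) = 6
|6| = 6

6


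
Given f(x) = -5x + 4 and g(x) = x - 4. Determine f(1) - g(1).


f(1) = -1
g(1) = -3
Difference = 2

2


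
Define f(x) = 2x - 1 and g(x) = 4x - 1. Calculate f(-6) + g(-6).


f(-6) = -13
g(-6) = -25
Sum = -38

-38


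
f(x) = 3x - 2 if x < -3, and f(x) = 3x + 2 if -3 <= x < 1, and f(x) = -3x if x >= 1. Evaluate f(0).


0 satisfies -3 <= x < 1
f(0) = 2

2


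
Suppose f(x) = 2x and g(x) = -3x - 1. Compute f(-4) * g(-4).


f(-4) = -8
g(-4) = 11
Product = -88

-88


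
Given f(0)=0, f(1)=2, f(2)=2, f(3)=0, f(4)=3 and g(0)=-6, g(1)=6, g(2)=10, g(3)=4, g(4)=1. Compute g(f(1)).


f(1) = 2
g(2) = 10

10


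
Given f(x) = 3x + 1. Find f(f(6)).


f(6) = 19
f(19) = 58

58


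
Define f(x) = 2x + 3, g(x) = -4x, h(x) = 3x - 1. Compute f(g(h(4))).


-85


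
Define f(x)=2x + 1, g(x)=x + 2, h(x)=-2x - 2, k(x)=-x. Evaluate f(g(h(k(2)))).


9


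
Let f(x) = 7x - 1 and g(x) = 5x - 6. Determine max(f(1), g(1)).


f(1) = 6
g(1) = -1
max = 6

6


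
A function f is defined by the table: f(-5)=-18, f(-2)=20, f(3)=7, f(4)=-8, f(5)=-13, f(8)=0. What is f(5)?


Reading from the table at x = 5

-13


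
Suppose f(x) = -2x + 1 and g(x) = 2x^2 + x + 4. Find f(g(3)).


-49


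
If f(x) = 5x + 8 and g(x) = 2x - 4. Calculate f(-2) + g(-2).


f(-2) = -2
g(-2) = -8
Sum = -10

-10


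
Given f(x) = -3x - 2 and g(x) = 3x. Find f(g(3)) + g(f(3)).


f(g(3)) = -29
g(f(3)) = -33
Sum = -62

-62


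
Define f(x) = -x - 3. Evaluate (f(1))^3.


f(1) = -4
(-4)^3 = -64

-64


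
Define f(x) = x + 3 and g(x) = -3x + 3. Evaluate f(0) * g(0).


f(0) = 3
g(0) = 3
Product = 9

9


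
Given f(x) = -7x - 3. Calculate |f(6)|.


f(6) = -45
|-45| = 45

45


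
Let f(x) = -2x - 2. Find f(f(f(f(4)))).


74


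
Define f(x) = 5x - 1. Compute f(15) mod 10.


f(15) = 74
74 mod 10 = 4

4


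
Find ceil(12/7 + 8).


12/7 = 1.7143
1.7143 + 8 = 9.7143
ceil(9.7143) = 10

10


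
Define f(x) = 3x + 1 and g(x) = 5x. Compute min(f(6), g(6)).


f(6) = 19
g(6) = 30
min = 19

19


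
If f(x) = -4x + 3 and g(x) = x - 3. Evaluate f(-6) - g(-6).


f(-6) = 27
g(-6) = -9
Difference = 36

36


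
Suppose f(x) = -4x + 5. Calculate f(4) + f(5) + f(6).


-45


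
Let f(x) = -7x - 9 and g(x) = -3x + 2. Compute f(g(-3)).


g(-3) = 11
f(11) = -86

-86


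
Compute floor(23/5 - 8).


-4


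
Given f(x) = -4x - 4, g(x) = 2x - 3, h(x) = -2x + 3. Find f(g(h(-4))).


-80


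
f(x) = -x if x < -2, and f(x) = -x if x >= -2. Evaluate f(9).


9 satisfies x >= -2
f(9) = -9

-9


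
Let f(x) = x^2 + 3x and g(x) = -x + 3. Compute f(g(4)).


-2


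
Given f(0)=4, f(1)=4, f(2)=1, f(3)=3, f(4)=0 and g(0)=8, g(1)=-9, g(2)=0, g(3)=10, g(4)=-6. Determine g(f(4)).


f(4) = 0
g(0) = 8

8


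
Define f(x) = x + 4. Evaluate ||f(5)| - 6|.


f(5) = 9
|9| = 9
|9 - 6| = 3

3


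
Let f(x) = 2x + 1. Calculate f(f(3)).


15


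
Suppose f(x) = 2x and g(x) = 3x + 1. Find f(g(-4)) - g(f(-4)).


f(g(-4)) = -22
g(f(-4)) = -23
Difference = 1

1


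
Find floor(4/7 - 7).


4/7 = 0.5714
0.5714 - 7 = -6.4286
floor(-6.4286) = -7

-7


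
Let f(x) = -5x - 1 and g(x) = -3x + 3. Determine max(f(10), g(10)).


f(10) = -51
g(10) = -27
max = -27

-27


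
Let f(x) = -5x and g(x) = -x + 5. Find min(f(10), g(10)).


f(10) = -50
g(10) = -5
min = -50

-50


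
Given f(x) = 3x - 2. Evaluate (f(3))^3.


f(3) = 7
(7)^3 = 343

343


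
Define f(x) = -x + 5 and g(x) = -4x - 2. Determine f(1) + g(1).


f(1) = 4
g(1) = -6
Sum = -2

-2


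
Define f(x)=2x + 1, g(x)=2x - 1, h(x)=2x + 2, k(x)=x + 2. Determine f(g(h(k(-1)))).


k(-1) = 1
h(1) = 4
g(4) = 7
f(7) = 15

15


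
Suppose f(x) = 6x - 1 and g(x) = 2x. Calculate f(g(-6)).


g(-6) = -12
f(-12) = -73

-73


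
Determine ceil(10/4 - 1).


10/4 = 2.5
2.5 - 1 = 1.5
ceil(1.5) = 2

2


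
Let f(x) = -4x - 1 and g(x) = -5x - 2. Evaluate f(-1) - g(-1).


0


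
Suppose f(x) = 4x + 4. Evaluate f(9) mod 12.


f(9) = 40
40 mod 12 = 4

4


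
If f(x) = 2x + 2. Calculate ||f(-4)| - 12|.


f(-4) = -6
|-6| = 6
|6 - 12| = 6

6


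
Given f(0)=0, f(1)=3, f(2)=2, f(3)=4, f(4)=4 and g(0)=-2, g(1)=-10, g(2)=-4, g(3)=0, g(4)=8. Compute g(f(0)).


f(0) = 0
g(0) = -2

-2


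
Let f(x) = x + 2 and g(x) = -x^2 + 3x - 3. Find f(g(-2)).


g(-2) = -13
f(-13) = -11

-11


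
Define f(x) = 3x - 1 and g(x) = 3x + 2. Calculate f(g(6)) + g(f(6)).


f(g(6)) = 59
g(f(6)) = 53
Sum = 112

112


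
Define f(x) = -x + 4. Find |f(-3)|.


7


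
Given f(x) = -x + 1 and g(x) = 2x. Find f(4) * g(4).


-24


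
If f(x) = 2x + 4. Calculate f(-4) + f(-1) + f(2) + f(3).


f(-4) = -4
f(-1) = 2
f(2) = 8
f(3) = 10
Sum = 16

16


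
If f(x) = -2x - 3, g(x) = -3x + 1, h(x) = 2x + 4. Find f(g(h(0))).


h(0) = 4
g(4) = -11
f(-11) = 19

19


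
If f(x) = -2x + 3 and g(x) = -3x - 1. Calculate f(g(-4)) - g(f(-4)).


15


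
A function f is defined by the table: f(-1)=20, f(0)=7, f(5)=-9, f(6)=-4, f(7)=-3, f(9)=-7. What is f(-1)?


Reading from the table at x = -1

20


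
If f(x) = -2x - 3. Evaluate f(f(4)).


f(4) = -11
f(-11) = 19

19


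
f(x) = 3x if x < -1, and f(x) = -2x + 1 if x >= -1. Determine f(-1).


-1 satisfies x >= -1
f(-1) = 3

3


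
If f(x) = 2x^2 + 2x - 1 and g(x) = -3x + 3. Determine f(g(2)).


g(2) = -3
f(-3) = 2*(-3)^2 + 2*(-3) - 1 = 11

11


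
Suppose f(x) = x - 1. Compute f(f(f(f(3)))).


f(3) = 2
f(2) = 1
f(1) = 0
f(0) = -1

-1


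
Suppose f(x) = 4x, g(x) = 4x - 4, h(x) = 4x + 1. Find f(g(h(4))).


h(4) = 17
g(17) = 64
f(64) = 256

256


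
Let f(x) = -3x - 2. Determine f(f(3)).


f(3) = -11
f(-11) = 31

31


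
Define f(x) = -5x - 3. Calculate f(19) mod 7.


0


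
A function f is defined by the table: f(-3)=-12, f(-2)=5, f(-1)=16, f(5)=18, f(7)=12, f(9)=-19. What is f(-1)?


Reading from the table at x = -1

16


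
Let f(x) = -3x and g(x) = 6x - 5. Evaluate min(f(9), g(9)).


f(9) = -27
g(9) = 49
min = -27

-27


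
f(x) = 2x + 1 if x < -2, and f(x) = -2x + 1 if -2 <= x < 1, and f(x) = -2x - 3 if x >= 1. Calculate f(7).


7 satisfies x >= 1
f(7) = -17

-17


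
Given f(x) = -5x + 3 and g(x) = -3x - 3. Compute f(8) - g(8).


f(8) = -37
g(8) = -27
Difference = -10

-10


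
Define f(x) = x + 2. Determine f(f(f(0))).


f(0) = 2
f(2) = 4
f(4) = 6

6


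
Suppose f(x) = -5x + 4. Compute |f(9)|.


41


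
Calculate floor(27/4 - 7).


27/4 = 6.75
6.75 - 7 = -0.25
floor(-0.25) = -1

-1


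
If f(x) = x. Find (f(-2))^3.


f(-2) = -2
(-2)^3 = -8

-8


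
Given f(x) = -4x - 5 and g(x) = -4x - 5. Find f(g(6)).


g(6) = -29
f(-29) = 111

111


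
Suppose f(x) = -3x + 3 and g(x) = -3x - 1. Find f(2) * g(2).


f(2) = -3
g(2) = -7
Product = 21

21


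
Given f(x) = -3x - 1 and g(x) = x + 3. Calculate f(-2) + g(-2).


f(-2) = 5
g(-2) = 1
Sum = 6

6


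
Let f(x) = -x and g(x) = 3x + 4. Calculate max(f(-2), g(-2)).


2


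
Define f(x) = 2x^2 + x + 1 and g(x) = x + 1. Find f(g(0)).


g(0) = 1
f(1) = 2*(1)^2 + 1*(1) + 1 = 4

4


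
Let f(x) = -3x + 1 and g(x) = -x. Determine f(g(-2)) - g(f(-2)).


f(g(-2)) = -5
g(f(-2)) = -7
Difference = 2

2


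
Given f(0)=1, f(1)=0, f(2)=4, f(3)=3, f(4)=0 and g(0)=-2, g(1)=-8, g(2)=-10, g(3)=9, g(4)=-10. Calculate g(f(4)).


f(4) = 0
g(0) = -2

-2


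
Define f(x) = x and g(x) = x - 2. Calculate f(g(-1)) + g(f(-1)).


f(g(-1)) = -3
g(f(-1)) = -3
Sum = -6

-6


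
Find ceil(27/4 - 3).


4


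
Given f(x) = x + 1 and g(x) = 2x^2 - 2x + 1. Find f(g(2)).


g(2) = 5
f(5) = 6

6


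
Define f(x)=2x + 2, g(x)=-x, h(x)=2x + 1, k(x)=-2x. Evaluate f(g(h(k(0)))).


0


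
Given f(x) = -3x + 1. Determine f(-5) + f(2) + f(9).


f(-5) = 16
f(2) = -5
f(9) = -26
Sum = -15

-15


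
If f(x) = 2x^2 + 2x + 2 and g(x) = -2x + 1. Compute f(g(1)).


g(1) = -1
f(-1) = 2*(-1)^2 + 2*(-1) + 2 = 2

2


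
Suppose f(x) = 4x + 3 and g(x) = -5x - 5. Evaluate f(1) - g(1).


f(1) = 7
g(1) = -10
Difference = 17

17


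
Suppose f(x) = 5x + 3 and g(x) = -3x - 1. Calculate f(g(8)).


-122


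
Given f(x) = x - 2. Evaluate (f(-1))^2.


f(-1) = -3
(-3)^2 = 9

9


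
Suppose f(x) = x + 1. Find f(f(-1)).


f(-1) = 0
f(0) = 1

1


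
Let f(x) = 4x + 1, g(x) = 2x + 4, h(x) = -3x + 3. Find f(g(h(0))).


h(0) = 3
g(3) = 10
f(10) = 41

41


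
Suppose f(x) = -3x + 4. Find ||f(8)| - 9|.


11


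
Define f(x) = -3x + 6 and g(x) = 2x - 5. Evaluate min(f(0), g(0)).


f(0) = 6
g(0) = -5
min = -5

-5


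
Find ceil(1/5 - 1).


0


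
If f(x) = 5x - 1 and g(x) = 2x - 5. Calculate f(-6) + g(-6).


f(-6) = -31
g(-6) = -17
Sum = -48

-48


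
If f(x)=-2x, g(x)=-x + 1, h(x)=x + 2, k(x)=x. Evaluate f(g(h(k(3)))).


k(3) = 3
h(3) = 5
g(5) = -4
f(-4) = 8

8


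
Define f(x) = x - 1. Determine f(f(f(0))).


f(0) = -1
f(-1) = -2
f(-2) = -3

-3


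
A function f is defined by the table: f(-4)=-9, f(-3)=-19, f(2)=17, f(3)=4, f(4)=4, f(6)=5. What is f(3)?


Reading from the table at x = 3

4


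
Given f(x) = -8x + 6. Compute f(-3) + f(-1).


f(-3) = 30
f(-1) = 14
Sum = 44

44


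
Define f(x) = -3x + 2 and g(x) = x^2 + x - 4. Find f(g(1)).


8


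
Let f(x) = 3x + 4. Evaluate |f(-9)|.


f(-9) = -23
|-23| = 23

23


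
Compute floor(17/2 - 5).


17/2 = 8.5
8.5 - 5 = 3.5
floor(3.5) = 3

3


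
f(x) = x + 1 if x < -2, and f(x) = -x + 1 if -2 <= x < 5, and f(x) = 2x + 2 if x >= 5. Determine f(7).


7 satisfies x >= 5
f(7) = 16

16


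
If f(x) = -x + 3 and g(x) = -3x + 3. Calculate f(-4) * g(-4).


f(-4) = 7
g(-4) = 15
Product = 105

105


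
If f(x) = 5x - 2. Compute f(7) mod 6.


3


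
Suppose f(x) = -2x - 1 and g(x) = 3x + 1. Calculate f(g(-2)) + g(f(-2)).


f(g(-2)) = 9
g(f(-2)) = 10
Sum = 19

19


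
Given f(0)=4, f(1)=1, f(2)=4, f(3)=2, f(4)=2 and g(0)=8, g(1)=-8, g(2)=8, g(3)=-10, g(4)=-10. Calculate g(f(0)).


-10


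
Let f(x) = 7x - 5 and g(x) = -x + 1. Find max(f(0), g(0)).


f(0) = -5
g(0) = 1
max = 1

1


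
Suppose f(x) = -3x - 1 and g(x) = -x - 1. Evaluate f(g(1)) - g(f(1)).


f(g(1)) = 5
g(f(1)) = 3
Difference = 2

2


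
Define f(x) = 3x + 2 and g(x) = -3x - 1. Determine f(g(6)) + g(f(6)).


f(g(6)) = -55
g(f(6)) = -61
Sum = -116

-116


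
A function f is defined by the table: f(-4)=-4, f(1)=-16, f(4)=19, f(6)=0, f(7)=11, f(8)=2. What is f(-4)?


-4


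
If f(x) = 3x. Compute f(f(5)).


f(5) = 15
f(15) = 45

45


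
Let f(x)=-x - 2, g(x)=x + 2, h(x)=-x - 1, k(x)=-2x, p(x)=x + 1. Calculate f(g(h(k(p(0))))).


p(0) = 1
k(1) = -2
h(-2) = 1
g(1) = 3
f(3) = -5

-5


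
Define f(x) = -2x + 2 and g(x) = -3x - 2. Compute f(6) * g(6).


f(6) = -10
g(6) = -20
Product = 200

200


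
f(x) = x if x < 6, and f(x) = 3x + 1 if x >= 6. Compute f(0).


0 satisfies x < 6
f(0) = 0

0


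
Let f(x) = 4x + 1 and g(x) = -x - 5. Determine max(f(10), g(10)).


f(10) = 41
g(10) = -15
max = 41

41


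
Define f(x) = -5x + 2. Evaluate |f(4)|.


f(4) = -18
|-18| = 18

18


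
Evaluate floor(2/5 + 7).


2/5 = 0.4
0.4 + 7 = 7.4
floor(7.4) = 7

7


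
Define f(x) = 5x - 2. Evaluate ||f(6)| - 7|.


f(6) = 28
|28| = 28
|28 - 7| = 21

21


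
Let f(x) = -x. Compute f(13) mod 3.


2


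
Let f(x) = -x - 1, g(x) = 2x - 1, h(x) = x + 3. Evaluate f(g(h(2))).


h(2) = 5
g(5) = 9
f(9) = -10

-10


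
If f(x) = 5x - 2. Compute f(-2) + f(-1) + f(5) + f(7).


f(-2) = -12
f(-1) = -7
f(5) = 23
f(7) = 33
Sum = 37

37


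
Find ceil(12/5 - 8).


12/5 = 2.4
2.4 - 8 = -5.6
ceil(-5.6) = -5

-5


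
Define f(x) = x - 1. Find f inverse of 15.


16


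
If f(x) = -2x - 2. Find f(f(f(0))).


f(0) = -2
f(-2) = 2
f(2) = -6

-6


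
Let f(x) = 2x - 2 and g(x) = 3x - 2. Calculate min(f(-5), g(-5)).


f(-5) = -12
g(-5) = -17
min = -17

-17


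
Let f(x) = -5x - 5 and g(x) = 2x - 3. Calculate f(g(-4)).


g(-4) = -11
f(-11) = 50

50


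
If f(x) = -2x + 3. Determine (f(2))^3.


f(2) = -1
(-1)^3 = -1

-1


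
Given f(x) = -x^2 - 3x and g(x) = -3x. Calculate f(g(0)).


0


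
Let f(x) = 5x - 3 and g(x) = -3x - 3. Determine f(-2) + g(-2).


f(-2) = -13
g(-2) = 3
Sum = -10

-10


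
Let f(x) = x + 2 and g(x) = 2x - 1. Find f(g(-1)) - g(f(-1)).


f(g(-1)) = -1
g(f(-1)) = 1
Difference = -2

-2


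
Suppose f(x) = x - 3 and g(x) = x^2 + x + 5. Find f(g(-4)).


g(-4) = 17
f(17) = 14

14


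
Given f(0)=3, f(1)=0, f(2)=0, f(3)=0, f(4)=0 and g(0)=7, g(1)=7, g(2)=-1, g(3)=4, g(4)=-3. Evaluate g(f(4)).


f(4) = 0
g(0) = 7

7


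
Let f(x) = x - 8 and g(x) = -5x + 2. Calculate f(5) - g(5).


f(5) = -3
g(5) = -23
Difference = 20

20


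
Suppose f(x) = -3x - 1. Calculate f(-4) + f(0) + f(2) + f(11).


f(-4) = 11
f(0) = -1
f(2) = -7
f(11) = -34
Sum = -31

-31


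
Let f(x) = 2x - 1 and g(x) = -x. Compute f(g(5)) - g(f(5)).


-2


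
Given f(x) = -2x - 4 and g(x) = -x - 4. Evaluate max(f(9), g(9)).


f(9) = -22
g(9) = -13
max = -13

-13


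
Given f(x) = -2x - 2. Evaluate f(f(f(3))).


-30


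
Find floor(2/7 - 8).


2/7 = 0.2857
0.2857 - 8 = -7.7143
floor(-7.7143) = -8

-8


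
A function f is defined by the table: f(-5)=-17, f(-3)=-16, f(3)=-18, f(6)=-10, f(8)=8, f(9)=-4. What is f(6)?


Reading from the table at x = 6

-10


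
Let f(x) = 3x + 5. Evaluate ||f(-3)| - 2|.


f(-3) = -4
|-4| = 4
|4 - 2| = 2

2


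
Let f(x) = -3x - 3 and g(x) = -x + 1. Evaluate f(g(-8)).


g(-8) = 9
f(9) = -30

-30


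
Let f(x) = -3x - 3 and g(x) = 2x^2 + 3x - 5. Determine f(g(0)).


12


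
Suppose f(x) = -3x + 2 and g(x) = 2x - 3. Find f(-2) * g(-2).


f(-2) = 8
g(-2) = -7
Product = -56

-56


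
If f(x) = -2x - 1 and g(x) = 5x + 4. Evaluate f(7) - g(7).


f(7) = -15
g(7) = 39
Difference = -54

-54


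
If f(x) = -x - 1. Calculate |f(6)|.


f(6) = -7
|-7| = 7

7


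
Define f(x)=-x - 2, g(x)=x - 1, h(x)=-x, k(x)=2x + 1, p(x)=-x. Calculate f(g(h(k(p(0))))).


p(0) = 0
k(0) = 1
h(1) = -1
g(-1) = -2
f(-2) = 0

0


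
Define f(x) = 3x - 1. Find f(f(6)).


f(6) = 17
f(17) = 50

50


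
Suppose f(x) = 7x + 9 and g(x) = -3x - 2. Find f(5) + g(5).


f(5) = 44
g(5) = -17
Sum = 27

27


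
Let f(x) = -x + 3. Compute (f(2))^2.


1


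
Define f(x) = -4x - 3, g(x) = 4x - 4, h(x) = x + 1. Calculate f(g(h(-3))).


h(-3) = -2
g(-2) = -12
f(-12) = 45

45


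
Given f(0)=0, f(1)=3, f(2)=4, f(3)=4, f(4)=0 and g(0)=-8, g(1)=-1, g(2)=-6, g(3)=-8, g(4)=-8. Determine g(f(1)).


f(1) = 3
g(3) = -8

-8


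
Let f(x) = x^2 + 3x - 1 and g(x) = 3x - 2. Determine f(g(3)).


69


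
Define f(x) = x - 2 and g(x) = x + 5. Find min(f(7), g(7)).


f(7) = 5
g(7) = 12
min = 5

5


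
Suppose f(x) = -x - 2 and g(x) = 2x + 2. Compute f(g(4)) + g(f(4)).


f(g(4)) = -12
g(f(4)) = -10
Sum = -22

-22


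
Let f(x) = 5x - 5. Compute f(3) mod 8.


f(3) = 10
10 mod 8 = 2

2


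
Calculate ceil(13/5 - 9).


13/5 = 2.6
2.6 - 9 = -6.4
ceil(-6.4) = -6

-6


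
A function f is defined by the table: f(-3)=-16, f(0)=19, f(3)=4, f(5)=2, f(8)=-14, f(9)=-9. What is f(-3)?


Reading from the table at x = -3

-16


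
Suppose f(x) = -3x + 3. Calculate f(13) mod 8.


f(13) = -36
-36 mod 8 = 4

4


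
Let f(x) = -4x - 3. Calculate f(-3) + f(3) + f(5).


f(-3) = 9
f(3) = -15
f(5) = -23
Sum = -29

-29


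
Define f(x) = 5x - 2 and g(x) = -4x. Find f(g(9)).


g(9) = -36
f(-36) = -182

-182


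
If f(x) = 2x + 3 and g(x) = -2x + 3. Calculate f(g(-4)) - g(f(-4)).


f(g(-4)) = 25
g(f(-4)) = 13
Difference = 12

12


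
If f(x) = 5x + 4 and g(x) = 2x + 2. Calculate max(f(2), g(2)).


14


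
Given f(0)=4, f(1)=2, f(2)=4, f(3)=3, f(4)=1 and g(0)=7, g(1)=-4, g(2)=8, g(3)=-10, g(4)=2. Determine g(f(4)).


f(4) = 1
g(1) = -4

-4


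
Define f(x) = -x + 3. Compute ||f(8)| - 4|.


f(8) = -5
|-5| = 5
|5 - 4| = 1

1


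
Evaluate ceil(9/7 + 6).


9/7 = 1.2857
1.2857 + 6 = 7.2857
ceil(7.2857) = 8

8


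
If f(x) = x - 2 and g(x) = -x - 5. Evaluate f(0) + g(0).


-7


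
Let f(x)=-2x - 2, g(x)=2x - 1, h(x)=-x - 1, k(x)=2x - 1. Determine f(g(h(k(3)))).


k(3) = 5
h(5) = -6
g(-6) = -13
f(-13) = 24

24


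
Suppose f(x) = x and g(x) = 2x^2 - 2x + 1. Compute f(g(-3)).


g(-3) = 25
f(25) = 25

25


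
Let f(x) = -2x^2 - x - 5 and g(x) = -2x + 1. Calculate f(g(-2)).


g(-2) = 5
f(5) = (-2)*(5)^2 - 1*(5) - 5 = -60

-60


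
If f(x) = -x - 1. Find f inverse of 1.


Solve -x - 1 = 1
x = (1 + 1) / (-1) = -2

-2


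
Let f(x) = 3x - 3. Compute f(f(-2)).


f(-2) = -9
f(-9) = -30

-30


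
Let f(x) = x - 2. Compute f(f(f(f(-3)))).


f(-3) = -5
f(-5) = -7
f(-7) = -9
f(-9) = -11

-11


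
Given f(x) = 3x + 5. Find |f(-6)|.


13


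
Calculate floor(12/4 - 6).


12/4 = 3
3 - 6 = -3
floor(-3) = -3

-3


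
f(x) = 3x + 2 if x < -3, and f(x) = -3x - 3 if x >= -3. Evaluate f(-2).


-2 satisfies x >= -3
f(-2) = 3

3


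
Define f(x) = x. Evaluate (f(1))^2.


f(1) = 1
(1)^2 = 1

1


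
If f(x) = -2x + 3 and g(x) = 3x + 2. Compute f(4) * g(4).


f(4) = -5
g(4) = 14
Product = -70

-70


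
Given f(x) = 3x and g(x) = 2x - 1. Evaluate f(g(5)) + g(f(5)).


f(g(5)) = 27
g(f(5)) = 29
Sum = 56

56


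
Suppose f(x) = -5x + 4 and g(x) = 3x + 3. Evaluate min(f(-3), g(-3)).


f(-3) = 19
g(-3) = -6
min = -6

-6


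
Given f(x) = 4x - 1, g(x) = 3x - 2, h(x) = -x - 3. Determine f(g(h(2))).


h(2) = -5
g(-5) = -17
f(-17) = -69

-69


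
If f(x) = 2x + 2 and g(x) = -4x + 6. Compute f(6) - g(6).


f(6) = 14
g(6) = -18
Difference = 32

32


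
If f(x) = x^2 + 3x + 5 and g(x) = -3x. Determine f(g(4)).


g(4) = -12
f(-12) = 1*(-12)^2 + 3*(-12) + 5 = 113

113


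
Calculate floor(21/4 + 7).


21/4 = 5.25
5.25 + 7 = 12.25
floor(12.25) = 12

12


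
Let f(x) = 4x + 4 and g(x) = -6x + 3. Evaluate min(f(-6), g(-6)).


f(-6) = -20
g(-6) = 39
min = -20

-20


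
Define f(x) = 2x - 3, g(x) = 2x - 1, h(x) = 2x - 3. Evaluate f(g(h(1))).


h(1) = -1
g(-1) = -3
f(-3) = -9

-9


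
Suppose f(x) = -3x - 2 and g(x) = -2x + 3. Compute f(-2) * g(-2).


f(-2) = 4
g(-2) = 7
Product = 28

28


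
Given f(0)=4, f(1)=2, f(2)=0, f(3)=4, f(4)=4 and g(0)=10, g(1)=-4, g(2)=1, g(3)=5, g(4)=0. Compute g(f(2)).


f(2) = 0
g(0) = 10

10


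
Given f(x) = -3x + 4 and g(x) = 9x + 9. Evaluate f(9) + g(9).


f(9) = -23
g(9) = 90
Sum = 67

67


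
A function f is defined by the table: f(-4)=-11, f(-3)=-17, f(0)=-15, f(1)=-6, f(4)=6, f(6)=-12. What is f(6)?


-12


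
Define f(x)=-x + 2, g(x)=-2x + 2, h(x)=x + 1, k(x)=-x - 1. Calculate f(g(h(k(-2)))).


k(-2) = 1
h(1) = 2
g(2) = -2
f(-2) = 4

4


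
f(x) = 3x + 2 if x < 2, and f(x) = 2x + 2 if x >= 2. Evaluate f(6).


6 satisfies x >= 2
f(6) = 14

14


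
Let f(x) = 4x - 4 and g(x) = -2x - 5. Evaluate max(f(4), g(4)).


f(4) = 12
g(4) = -13
max = 12

12


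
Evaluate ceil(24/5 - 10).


24/5 = 4.8
4.8 - 10 = -5.2
ceil(-5.2) = -5

-5


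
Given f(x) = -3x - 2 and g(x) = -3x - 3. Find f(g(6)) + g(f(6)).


f(g(6)) = 61
g(f(6)) = 57
Sum = 118

118


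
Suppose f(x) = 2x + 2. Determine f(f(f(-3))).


f(-3) = -4
f(-4) = -6
f(-6) = -10

-10


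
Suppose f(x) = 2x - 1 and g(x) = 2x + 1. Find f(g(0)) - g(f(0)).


f(g(0)) = 1
g(f(0)) = -1
Difference = 2

2


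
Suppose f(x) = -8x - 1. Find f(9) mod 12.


f(9) = -73
-73 mod 12 = 11

11


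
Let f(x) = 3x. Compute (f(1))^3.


f(1) = 3
(3)^3 = 27

27


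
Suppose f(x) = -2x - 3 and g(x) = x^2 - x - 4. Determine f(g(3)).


g(3) = 2
f(2) = -7

-7


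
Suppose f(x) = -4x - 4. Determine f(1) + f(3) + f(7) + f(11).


f(1) = -8
f(3) = -16
f(7) = -32
f(11) = -48
Sum = -104

-104


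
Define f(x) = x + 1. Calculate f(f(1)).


3


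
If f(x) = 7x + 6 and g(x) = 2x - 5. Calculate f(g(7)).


g(7) = 9
f(9) = 69

69


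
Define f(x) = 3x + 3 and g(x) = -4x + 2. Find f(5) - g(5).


36


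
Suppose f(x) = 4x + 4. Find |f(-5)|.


f(-5) = -16
|-16| = 16

16


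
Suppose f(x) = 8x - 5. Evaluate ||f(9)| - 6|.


f(9) = 67
|67| = 67
|67 - 6| = 61

61


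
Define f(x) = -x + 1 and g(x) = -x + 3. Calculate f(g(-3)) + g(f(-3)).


f(g(-3)) = -5
g(f(-3)) = -1
Sum = -6

-6


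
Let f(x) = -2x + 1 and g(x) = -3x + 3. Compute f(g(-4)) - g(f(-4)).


-5


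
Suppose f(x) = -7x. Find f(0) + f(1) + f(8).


f(0) = 0
f(1) = -7
f(8) = -56
Sum = -63

-63


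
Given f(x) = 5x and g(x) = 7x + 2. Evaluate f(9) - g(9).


f(9) = 45
g(9) = 65
Difference = -20

-20


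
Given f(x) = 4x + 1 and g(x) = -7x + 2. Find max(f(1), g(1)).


f(1) = 5
g(1) = -5
max = 5

5


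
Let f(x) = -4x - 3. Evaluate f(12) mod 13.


f(12) = -51
-51 mod 13 = 1

1


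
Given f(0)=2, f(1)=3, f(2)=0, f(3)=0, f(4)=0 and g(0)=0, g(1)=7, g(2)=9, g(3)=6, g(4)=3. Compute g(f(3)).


f(3) = 0
g(0) = 0

0


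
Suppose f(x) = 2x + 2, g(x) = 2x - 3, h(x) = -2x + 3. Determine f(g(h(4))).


h(4) = -5
g(-5) = -13
f(-13) = -24

-24


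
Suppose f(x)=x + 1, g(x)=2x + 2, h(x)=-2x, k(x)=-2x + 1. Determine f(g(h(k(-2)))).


k(-2) = 5
h(5) = -10
g(-10) = -18
f(-18) = -17

-17


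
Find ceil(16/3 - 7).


16/3 = 5.3333
5.3333 - 7 = -1.6667
ceil(-1.6667) = -1

-1


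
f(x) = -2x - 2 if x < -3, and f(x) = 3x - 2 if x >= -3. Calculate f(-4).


6


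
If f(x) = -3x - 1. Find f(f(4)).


38


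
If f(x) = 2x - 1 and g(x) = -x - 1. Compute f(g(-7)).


11


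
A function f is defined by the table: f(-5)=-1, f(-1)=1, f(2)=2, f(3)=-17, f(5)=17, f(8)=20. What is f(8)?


Reading from the table at x = 8

20


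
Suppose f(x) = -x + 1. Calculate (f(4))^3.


f(4) = -3
(-3)^3 = -27

-27


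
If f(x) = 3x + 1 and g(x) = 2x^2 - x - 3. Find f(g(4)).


g(4) = 25
f(25) = 76

76


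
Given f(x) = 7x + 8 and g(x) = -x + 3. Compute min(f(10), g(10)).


f(10) = 78
g(10) = -7
min = -7

-7


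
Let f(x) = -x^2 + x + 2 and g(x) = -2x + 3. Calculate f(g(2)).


g(2) = -1
f(-1) = (-1)*(-1)^2 + 1*(-1) + 2 = 0

0


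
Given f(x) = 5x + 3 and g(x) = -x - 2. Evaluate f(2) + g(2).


9


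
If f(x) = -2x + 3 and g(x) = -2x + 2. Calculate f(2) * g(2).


f(2) = -1
g(2) = -2
Product = 2

2


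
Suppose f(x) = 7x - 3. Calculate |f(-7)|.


f(-7) = -52
|-52| = 52

52


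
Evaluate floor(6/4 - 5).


-4


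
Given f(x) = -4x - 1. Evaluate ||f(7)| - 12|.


f(7) = -29
|-29| = 29
|29 - 12| = 17

17


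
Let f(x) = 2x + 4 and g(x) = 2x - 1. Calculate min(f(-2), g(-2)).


-5


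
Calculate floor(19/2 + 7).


19/2 = 9.5
9.5 + 7 = 16.5
floor(16.5) = 16

16


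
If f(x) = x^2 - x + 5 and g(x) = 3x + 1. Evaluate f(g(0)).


g(0) = 1
f(1) = 1*(1)^2 - 1*(1) + 5 = 5

5


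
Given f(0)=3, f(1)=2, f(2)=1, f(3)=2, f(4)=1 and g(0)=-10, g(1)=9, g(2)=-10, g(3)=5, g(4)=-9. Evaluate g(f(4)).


f(4) = 1
g(1) = 9

9


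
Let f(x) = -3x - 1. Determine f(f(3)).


29


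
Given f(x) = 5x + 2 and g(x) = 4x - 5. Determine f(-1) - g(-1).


f(-1) = -3
g(-1) = -9
Difference = 6

6


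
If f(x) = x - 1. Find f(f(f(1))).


f(1) = 0
f(0) = -1
f(-1) = -2

-2


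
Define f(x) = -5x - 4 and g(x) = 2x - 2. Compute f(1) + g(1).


f(1) = -9
g(1) = 0
Sum = -9

-9


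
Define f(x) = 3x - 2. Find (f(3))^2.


f(3) = 7
(7)^2 = 49

49


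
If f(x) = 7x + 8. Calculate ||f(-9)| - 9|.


f(-9) = -55
|-55| = 55
|55 - 9| = 46

46


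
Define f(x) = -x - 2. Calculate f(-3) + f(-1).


0


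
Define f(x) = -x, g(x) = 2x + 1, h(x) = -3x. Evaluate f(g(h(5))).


h(5) = -15
g(-15) = -29
f(-29) = 29

29


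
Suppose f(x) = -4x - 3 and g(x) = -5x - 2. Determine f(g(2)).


g(2) = -12
f(-12) = 45

45


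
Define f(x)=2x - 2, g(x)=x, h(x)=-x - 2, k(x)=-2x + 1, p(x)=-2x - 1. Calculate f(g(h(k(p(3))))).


p(3) = -7
k(-7) = 15
h(15) = -17
g(-17) = -17
f(-17) = -36

-36


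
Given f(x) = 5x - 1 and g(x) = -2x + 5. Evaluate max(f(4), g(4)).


f(4) = 19
g(4) = -3
max = 19

19


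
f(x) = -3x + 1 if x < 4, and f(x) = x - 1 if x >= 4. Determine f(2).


2 satisfies x < 4
f(2) = -5

-5


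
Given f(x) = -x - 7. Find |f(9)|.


f(9) = -16
|-16| = 16

16


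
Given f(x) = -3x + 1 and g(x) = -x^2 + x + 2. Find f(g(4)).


g(4) = -10
f(-10) = 31

31


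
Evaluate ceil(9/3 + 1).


9/3 = 3
3 + 1 = 4
ceil(4) = 4

4


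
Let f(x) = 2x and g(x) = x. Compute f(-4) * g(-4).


f(-4) = -8
g(-4) = -4
Product = 32

32


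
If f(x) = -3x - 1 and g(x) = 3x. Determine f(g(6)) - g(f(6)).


f(g(6)) = -55
g(f(6)) = -57
Difference = 2

2


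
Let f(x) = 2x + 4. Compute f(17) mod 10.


f(17) = 38
38 mod 10 = 8

8


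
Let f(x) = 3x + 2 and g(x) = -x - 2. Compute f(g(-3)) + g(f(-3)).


f(g(-3)) = 5
g(f(-3)) = 5
Sum = 10

10


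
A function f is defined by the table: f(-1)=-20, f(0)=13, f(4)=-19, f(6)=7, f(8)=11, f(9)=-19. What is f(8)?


11


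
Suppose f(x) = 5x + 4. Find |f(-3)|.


f(-3) = -11
|-11| = 11

11


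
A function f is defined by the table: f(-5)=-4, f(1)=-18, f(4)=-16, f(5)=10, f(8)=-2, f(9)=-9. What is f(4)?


Reading from the table at x = 4

-16


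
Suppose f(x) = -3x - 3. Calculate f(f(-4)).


f(-4) = 9
f(9) = -30

-30


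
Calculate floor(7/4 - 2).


-1


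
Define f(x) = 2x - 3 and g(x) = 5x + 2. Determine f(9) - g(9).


f(9) = 15
g(9) = 47
Difference = -32

-32


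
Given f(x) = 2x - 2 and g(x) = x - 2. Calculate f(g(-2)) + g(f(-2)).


-18


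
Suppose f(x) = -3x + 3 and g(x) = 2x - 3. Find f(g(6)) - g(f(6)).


f(g(6)) = -24
g(f(6)) = -33
Difference = 9

9


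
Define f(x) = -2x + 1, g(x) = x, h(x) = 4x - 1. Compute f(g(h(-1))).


h(-1) = -5
g(-5) = -5
f(-5) = 11

11


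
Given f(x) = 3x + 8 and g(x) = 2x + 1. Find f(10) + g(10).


f(10) = 38
g(10) = 21
Sum = 59

59


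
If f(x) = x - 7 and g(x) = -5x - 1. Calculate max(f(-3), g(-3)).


f(-3) = -10
g(-3) = 14
max = 14

14


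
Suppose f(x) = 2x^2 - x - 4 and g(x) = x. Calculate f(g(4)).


g(4) = 4
f(4) = 2*(4)^2 - 1*(4) - 4 = 24

24


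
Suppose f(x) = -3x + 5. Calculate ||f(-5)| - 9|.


f(-5) = 20
|20| = 20
|20 - 9| = 11

11


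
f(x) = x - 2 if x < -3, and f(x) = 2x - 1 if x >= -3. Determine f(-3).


-3 satisfies x >= -3
f(-3) = -7

-7


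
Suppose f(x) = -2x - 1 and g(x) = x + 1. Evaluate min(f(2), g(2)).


f(2) = -5
g(2) = 3
min = -5

-5


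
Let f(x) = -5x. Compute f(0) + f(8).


f(0) = 0
f(8) = -40
Sum = -40

-40


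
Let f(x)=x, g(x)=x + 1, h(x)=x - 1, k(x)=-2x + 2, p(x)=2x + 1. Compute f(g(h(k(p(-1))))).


p(-1) = -1
k(-1) = 4
h(4) = 3
g(3) = 4
f(4) = 4

4


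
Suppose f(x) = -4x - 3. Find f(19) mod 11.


f(19) = -79
-79 mod 11 = 9

9


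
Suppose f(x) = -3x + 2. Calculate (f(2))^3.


f(2) = -4
(-4)^3 = -64

-64


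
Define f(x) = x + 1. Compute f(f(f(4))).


7


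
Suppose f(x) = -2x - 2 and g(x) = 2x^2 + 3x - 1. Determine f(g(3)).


g(3) = 26
f(26) = -54

-54


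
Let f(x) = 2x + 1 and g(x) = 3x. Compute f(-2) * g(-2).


18


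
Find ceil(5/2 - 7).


5/2 = 2.5
2.5 - 7 = -4.5
ceil(-4.5) = -4

-4


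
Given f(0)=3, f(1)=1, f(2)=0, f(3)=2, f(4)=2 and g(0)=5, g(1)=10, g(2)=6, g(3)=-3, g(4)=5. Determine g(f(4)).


f(4) = 2
g(2) = 6

6


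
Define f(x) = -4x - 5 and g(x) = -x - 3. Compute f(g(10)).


g(10) = -13
f(-13) = 47

47


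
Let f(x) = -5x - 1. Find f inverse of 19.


Solve -5x - 1 = 19
x = (19 + 1) / (-5) = -4

-4


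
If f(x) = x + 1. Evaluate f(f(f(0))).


f(0) = 1
f(1) = 2
f(2) = 3

3


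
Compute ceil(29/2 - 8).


29/2 = 14.5
14.5 - 8 = 6.5
ceil(6.5) = 7

7


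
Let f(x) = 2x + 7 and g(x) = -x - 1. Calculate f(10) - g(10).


38


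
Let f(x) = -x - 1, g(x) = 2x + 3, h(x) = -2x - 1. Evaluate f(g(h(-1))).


-6


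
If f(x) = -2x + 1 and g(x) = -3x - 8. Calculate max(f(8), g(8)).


f(8) = -15
g(8) = -32
max = -15

-15


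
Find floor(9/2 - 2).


9/2 = 4.5
4.5 - 2 = 2.5
floor(2.5) = 2

2


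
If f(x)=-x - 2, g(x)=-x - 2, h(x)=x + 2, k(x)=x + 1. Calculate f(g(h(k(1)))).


4


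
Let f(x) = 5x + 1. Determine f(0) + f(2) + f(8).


53


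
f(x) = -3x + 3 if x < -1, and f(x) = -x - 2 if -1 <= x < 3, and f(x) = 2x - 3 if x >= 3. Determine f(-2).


-2 satisfies x < -1
f(-2) = 9

9


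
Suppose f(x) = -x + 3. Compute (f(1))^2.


f(1) = 2
(2)^2 = 4

4


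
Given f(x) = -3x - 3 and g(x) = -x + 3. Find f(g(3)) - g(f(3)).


f(g(3)) = -3
g(f(3)) = 15
Difference = -18

-18


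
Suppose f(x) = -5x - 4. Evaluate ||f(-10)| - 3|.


f(-10) = 46
|46| = 46
|46 - 3| = 43

43


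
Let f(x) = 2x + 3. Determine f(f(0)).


f(0) = 3
f(3) = 9

9


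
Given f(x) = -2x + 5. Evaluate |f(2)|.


f(2) = 1
|1| = 1

1


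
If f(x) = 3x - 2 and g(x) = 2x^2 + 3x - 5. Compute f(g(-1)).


g(-1) = -6
f(-6) = -20

-20


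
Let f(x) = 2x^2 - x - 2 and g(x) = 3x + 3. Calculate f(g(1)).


g(1) = 6
f(6) = 2*(6)^2 - 1*(6) - 2 = 64

64


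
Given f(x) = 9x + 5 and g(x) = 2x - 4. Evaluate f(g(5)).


g(5) = 6
f(6) = 59

59


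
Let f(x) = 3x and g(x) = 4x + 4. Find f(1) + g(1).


f(1) = 3
g(1) = 8
Sum = 11

11


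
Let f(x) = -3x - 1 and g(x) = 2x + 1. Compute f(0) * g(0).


f(0) = -1
g(0) = 1
Product = -1

-1


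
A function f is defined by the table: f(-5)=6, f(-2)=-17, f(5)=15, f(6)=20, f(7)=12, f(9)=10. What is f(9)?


Reading from the table at x = 9

10


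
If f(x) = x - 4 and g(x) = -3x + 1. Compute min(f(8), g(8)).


-23


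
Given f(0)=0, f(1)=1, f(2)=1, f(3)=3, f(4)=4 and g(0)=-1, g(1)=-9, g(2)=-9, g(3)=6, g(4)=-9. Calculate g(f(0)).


f(0) = 0
g(0) = -1

-1


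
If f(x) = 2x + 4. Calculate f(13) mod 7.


2


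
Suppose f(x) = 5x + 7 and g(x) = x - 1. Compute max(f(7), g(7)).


f(7) = 42
g(7) = 6
max = 42

42


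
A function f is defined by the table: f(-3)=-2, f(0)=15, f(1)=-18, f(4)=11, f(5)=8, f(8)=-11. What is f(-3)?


Reading from the table at x = -3

-2


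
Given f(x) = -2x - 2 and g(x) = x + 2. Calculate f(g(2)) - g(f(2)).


f(g(2)) = -10
g(f(2)) = -4
Difference = -6

-6


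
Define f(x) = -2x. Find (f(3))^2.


36


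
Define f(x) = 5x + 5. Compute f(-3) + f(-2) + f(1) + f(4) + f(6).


f(-3) = -10
f(-2) = -5
f(1) = 10
f(4) = 25
f(6) = 35
Sum = 55

55


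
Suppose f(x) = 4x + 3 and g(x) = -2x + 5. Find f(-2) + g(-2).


4


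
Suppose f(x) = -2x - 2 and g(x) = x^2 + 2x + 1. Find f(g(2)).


g(2) = 9
f(9) = -20

-20


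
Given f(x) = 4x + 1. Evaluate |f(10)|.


41


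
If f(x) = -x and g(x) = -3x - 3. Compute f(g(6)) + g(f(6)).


f(g(6)) = 21
g(f(6)) = 15
Sum = 36

36
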